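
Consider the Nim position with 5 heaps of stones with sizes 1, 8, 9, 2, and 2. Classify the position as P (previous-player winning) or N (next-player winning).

P-position

Compute the nim-sum pairwise:
1 XOR 8 = 9
9 XOR 9 = 0
0 XOR 2 = 2
2 XOR 2 = 0
The nim-sum is 0, so this is a P-position: the player to move is in a losing position under optimal play.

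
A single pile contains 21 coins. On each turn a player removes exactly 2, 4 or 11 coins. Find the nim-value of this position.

Grundy values for subtraction set {2, 4, 11}:
k:     0  1  2  3  4  5  6  7  8  9 10 11 12 13 14 15 16 17 18 19 20 21
g(k):  0  0  1  1  2  2  0  0  1  1  2  2  3  0  0  1  1  2  2  0  0  1
So g(21) = 1.

1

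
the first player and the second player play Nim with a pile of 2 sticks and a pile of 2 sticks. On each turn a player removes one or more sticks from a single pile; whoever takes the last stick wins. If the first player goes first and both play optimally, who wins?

Compute the nim-sum pairwise:
2 ⊕ 2 = 0
The nim-sum is 0, so this is a P-position: the player to move is in a losing position under optimal play; the first player is about to move from it and so loses — the second player wins.

the second player wins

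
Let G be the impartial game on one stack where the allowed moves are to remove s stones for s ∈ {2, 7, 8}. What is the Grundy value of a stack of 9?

Build the Grundy sequence with g(k) = mex{g(k−s) : s ∈ {2, 7, 8}, s ≤ k}:
g(0) = mex{} = 0
g(1) = mex{} = 0
g(2) = mex{0} = 1
g(3) = mex{0} = 1
g(4) = mex{1} = 0
g(5) = mex{1} = 0
g(6) = mex{0} = 1
g(7) = mex{0} = 1
g(8) = mex{0,1} = 2
g(9) = mex{0,1} = 2
So g(9) = 2.

2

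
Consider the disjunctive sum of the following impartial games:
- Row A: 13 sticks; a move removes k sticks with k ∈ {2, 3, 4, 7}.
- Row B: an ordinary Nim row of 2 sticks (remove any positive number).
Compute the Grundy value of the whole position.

3

For row A, compute g(0), g(1), … with moves {2, 3, 4, 7}:
g(0) = mex{} = 0
g(1) = mex{} = 0
g(2) = mex{0} = 1
g(3) = mex{0} = 1
g(4) = mex{0,1} = 2
g(5) = mex{0,1} = 2
g(6) = mex{1,2} = 0
g(7) = mex{0,1,2} = 3
g(8) = mex{0,2} = 1
g(9) = mex{0,1,2,3} = 4
g(10) = mex{0,1,3} = 2
g(11) = mex{1,2,3,4} = 0
g(12) = mex{1,2,4} = 0
g(13) = mex{0,2,4} = 1
So g(13) = 1.
Row B is a plain Nim row of size 2, so its Grundy value is 2.
The value of a disjunctive sum is the nim-sum of the parts.
Combined value = 1 ⊕ 2 = 3.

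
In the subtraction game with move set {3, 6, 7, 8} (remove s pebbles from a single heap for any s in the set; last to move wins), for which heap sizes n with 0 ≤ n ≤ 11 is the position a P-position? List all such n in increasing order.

0, 1, 2, 11

Build the Grundy sequence with g(k) = mex{g(k−s) : s ∈ {3, 6, 7, 8}, s ≤ k}:
g(0) = mex{} = 0
g(1) = mex{} = 0
g(2) = mex{} = 0
g(3) = mex{0} = 1
g(4) = mex{0} = 1
g(5) = mex{0} = 1
g(6) = mex{0,1} = 2
g(7) = mex{0,1} = 2
g(8) = mex{0,1} = 2
g(9) = mex{0,1,2} = 3
g(10) = mex{0,1,2} = 3
g(11) = mex{1,2} = 0
The P-positions (g = 0) in 0..11 are 0, 1, 2, 11.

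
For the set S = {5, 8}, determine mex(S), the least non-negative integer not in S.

0 is not in the set, so the mex is 0.

0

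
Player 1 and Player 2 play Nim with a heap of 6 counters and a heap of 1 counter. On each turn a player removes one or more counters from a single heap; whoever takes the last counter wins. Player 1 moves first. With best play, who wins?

Player 1 wins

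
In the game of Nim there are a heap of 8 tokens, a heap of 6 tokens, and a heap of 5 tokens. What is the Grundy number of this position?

11

Nim-sum: 8 XOR 6 XOR 5 = 11.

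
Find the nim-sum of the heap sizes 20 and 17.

5

In binary:
  10100  (20)
  10001  (17)
  -----
  00101  (5)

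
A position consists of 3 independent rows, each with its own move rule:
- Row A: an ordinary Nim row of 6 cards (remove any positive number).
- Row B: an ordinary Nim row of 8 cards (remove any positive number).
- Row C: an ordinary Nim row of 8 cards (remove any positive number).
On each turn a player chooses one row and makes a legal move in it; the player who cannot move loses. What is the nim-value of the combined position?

Row A is a plain Nim row of size 6, so its Grundy value is 6.
Row B is a plain Nim row of size 8, so its Grundy value is 8.
Row C is a plain Nim row of size 8, so its Grundy value is 8.
By the Sprague-Grundy theorem, the Grundy value of a sum of independent games is the XOR of the component values.
Combined value = 6 XOR 8 XOR 8 = 6.

6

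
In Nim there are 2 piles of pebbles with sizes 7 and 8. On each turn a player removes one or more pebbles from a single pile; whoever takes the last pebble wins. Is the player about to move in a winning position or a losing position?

Compute the nim-sum pairwise:
7 ⊕ 8 = 15
The nim-sum is 15 ≠ 0, so this is an N-position: the player to move can win.

Winning position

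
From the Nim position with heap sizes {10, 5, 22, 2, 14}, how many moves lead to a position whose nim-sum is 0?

1

In binary:
  01010  (10)
  00101  (5)
  10110  (22)
  00010  (2)
  01110  (14)
  -----
  10101  (21)
The overall nim-sum is X = 21. A heap of size p has a winning move iff p XOR X < p (reduce it to p XOR X).
  10: 10 XOR 21 = 31 ≥ 10 — no move.
  5: 5 XOR 21 = 16 ≥ 5 — no move.
  22: 22 XOR 21 = 3 < 22 — winning move (to 3).
  2: 2 XOR 21 = 23 ≥ 2 — no move.
  14: 14 XOR 21 = 27 ≥ 14 — no move.
That gives 1 winning move.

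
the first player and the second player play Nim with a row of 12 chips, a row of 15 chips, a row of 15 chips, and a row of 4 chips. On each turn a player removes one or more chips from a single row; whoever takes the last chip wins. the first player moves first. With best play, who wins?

the first player wins

Compute the nim-sum pairwise:
12 XOR 15 = 3
3 XOR 15 = 12
12 XOR 4 = 8
The nim-sum is 8 ≠ 0, so this is an N-position: the player to move can win; the first player has a winning move.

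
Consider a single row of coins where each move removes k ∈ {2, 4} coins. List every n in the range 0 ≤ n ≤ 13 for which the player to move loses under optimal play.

0, 1, 6, 7, 12, 13

Build the Grundy sequence with g(k) = mex{g(k−s) : s ∈ {2, 4}, s ≤ k}:
g(0) = mex{} = 0
g(1) = mex{} = 0
g(2) = mex{0} = 1
g(3) = mex{0} = 1
g(4) = mex{0,1} = 2
g(5) = mex{0,1} = 2
g(6) = mex{1,2} = 0
g(7) = mex{1,2} = 0
g(8) = mex{0,2} = 1
g(9) = mex{0,2} = 1
g(10) = mex{0,1} = 2
g(11) = mex{0,1} = 2
g(12) = mex{1,2} = 0
g(13) = mex{1,2} = 0
The P-positions (g = 0) in 0..13 are 0, 1, 6, 7, 12, 13.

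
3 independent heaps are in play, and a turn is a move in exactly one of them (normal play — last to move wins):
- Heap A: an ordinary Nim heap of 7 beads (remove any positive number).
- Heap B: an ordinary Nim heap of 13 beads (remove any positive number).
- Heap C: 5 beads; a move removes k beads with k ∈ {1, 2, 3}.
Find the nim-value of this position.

Heap A is a plain Nim heap of size 7, so its Grundy value is 7.
Heap B is a plain Nim heap of size 13, so its Grundy value is 13.
For heap C, compute g(0), g(1), … with moves {1, 2, 3}:
g(0) = mex{} = 0
g(1) = mex{0} = 1
g(2) = mex{0,1} = 2
g(3) = mex{0,1,2} = 3
g(4) = mex{1,2,3} = 0
g(5) = mex{0,2,3} = 1
So g(5) = 1.
The value of a disjunctive sum is the nim-sum of the parts.
Combined value = 7 XOR 13 XOR 1 = 11.

11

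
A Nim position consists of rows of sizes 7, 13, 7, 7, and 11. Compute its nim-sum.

1

Nim-sum: 7 XOR 13 XOR 7 XOR 7 XOR 11 = 1.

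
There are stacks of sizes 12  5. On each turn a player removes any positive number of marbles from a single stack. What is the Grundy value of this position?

9

Write each in binary and XOR column by column:
  1100  (12)
  0101  (5)
  ----
  1001  (9)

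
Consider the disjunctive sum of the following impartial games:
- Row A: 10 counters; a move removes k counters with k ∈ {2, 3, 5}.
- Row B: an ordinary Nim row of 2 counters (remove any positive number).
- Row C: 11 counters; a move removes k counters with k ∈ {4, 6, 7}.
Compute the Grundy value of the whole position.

3

Grundy values for row A (subtraction set {2, 3, 5}):
g(0) = mex{} = 0
g(1) = mex{} = 0
g(2) = mex{0} = 1
g(3) = mex{0} = 1
g(4) = mex{0,1} = 2
g(5) = mex{0,1} = 2
g(6) = mex{0,1,2} = 3
g(7) = mex{1,2} = 0
g(8) = mex{1,2,3} = 0
g(9) = mex{0,2,3} = 1
g(10) = mex{0,2} = 1
So g(10) = 1.
Row B is a plain Nim row of size 2, so its Grundy value is 2.
For row C, compute g(0), g(1), … with moves {4, 6, 7}:
g(0) = mex{} = 0
g(1) = mex{} = 0
g(2) = mex{} = 0
g(3) = mex{} = 0
g(4) = mex{0} = 1
g(5) = mex{0} = 1
g(6) = mex{0} = 1
g(7) = mex{0} = 1
g(8) = mex{0,1} = 2
g(9) = mex{0,1} = 2
g(10) = mex{0,1} = 2
g(11) = mex{1} = 0
So g(11) = 0.
By the Sprague-Grundy theorem, the Grundy value of a sum of independent games is the XOR of the component values.
Combined value = 1 ⊕ 2 ⊕ 0 = 3.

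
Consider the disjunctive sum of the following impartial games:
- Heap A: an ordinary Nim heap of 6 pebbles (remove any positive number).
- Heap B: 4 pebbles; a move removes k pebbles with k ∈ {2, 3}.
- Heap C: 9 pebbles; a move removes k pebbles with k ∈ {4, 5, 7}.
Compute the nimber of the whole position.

6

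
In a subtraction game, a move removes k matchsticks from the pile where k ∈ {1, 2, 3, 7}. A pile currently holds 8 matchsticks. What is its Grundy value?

0

Build the Grundy sequence with g(k) = mex{g(k−s) : s ∈ {1, 2, 3, 7}, s ≤ k}:
g(0) = mex{} = 0
g(1) = mex{0} = 1
g(2) = mex{0,1} = 2
g(3) = mex{0,1,2} = 3
g(4) = mex{1,2,3} = 0
g(5) = mex{0,2,3} = 1
g(6) = mex{0,1,3} = 2
g(7) = mex{0,1,2} = 3
g(8) = mex{1,2,3} = 0
So g(8) = 0.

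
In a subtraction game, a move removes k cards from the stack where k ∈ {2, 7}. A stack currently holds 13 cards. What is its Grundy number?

0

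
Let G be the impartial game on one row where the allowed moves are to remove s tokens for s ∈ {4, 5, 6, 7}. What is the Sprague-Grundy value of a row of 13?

0

Build the Grundy sequence with g(k) = mex{g(k−s) : s ∈ {4, 5, 6, 7}, s ≤ k}:
k:     0  1  2  3  4  5  6  7  8  9 10 11 12 13
g(k):  0  0  0  0  1  1  1  1  2  2  2  0  0  0
So g(13) = 0.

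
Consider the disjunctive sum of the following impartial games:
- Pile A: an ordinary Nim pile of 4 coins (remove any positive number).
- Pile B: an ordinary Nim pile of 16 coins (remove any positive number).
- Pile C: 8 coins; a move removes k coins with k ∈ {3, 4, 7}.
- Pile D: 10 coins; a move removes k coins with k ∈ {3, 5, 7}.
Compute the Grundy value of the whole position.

22

Pile A is a plain Nim pile of size 4, so its Grundy value is 4.
Pile B is a plain Nim pile of size 16, so its Grundy value is 16.
For pile C, compute g(0), g(1), … with moves {3, 4, 7}:
k:     0  1  2  3  4  5  6  7  8
g(k):  0  0  0  1  1  1  2  2  2
So g(8) = 2.
Grundy values for pile D (subtraction set {3, 5, 7}):
k:     0  1  2  3  4  5  6  7  8  9 10
g(k):  0  0  0  1  1  1  2  2  2  3  0
So g(10) = 0.
By the Sprague-Grundy theorem, the Grundy value of a sum of independent games is the XOR of the component values.
Combined value = 4 ⊕ 16 ⊕ 2 ⊕ 0 = 22.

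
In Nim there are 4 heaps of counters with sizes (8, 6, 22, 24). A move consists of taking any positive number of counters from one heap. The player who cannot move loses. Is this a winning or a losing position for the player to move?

Losing position

Write each in binary and XOR column by column:
  01000  (8)
  00110  (6)
  10110  (22)
  11000  (24)
  -----
  00000  (0)
The nim-sum is 0, so this is a P-position: the player to move is in a losing position under optimal play.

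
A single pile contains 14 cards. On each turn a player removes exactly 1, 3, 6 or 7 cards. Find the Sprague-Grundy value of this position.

0

Compute g(0), g(1), … for moves {1, 3, 6, 7}:
g(0) = mex{} = 0
g(1) = mex{0} = 1
g(2) = mex{1} = 0
g(3) = mex{0} = 1
g(4) = mex{1} = 0
g(5) = mex{0} = 1
g(6) = mex{0,1} = 2
g(7) = mex{0,1,2} = 3
g(8) = mex{0,1,3} = 2
g(9) = mex{0,1,2} = 3
g(10) = mex{0,1,3} = 2
g(11) = mex{0,1,2} = 3
g(12) = mex{1,2,3} = 0
g(13) = mex{0,2,3} = 1
g(14) = mex{1,2,3} = 0
So g(14) = 0.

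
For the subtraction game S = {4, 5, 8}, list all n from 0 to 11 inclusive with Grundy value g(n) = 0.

0, 1, 2, 3

Grundy values for subtraction set {4, 5, 8}:
k:     0  1  2  3  4  5  6  7  8  9 10 11
g(k):  0  0  0  0  1  1  1  1  2  2  2  2
The P-positions (g = 0) in 0..11 are 0, 1, 2, 3.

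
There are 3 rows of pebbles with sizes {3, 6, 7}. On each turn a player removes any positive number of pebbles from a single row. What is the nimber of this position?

Bitwise XOR of the heap sizes:
  011  (3)
  110  (6)
  111  (7)
  ---
  010  (2)

2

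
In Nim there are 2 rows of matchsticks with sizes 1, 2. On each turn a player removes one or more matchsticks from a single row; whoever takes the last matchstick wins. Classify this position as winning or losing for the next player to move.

Compute the nim-sum pairwise:
1 ⊕ 2 = 3
The nim-sum is 3 ≠ 0, so this is an N-position: the player to move can win.

Winning position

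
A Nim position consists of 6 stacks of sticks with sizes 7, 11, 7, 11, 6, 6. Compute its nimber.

0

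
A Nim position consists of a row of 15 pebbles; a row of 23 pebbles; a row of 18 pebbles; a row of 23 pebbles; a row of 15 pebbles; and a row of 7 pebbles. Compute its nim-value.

Nim-sum: 15 XOR 23 XOR 18 XOR 23 XOR 15 XOR 7 = 21.

21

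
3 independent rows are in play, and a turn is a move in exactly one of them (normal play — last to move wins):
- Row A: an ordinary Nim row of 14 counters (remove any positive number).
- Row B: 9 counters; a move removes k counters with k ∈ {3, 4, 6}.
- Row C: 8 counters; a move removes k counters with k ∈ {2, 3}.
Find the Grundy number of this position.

15

Row A is a plain Nim row of size 14, so its Grundy value is 14.
Build the Grundy sequence for row B with g(k) = mex{g(k−s) : s ∈ {3, 4, 6}, s ≤ k}:
k:     0  1  2  3  4  5  6  7  8  9
g(k):  0  0  0  1  1  1  2  2  2  0
So g(9) = 0.
Grundy values for row C (subtraction set {2, 3}):
g(0) = mex{} = 0
g(1) = mex{} = 0
g(2) = mex{0} = 1
g(3) = mex{0} = 1
g(4) = mex{0,1} = 2
g(5) = mex{1} = 0
g(6) = mex{1,2} = 0
g(7) = mex{0,2} = 1
g(8) = mex{0} = 1
So g(8) = 1.
By the Sprague-Grundy theorem, the Grundy value of a sum of independent games is the XOR of the component values.
Combined value = 14 ⊕ 0 ⊕ 1 = 15.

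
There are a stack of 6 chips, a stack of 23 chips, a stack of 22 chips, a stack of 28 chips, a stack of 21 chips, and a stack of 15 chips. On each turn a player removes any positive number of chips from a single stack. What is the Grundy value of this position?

In binary:
  00110  (6)
  10111  (23)
  10110  (22)
  11100  (28)
  10101  (21)
  01111  (15)
  -----
  00001  (1)

1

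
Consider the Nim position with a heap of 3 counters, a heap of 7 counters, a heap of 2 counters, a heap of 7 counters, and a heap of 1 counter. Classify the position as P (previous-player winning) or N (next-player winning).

P-position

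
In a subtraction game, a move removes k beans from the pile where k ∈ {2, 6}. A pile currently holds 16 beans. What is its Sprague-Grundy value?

0

Grundy values for subtraction set {2, 6}:
k:     0  1  2  3  4  5  6  7  8  9 10 11 12 13 14 15 16
g(k):  0  0  1  1  0  0  1  1  0  0  1  1  0  0  1  1  0
So g(16) = 0.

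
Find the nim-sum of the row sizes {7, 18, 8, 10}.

23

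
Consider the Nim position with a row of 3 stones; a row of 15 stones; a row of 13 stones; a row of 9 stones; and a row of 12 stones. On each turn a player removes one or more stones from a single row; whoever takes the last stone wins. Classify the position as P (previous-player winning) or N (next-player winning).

Nim-sum: 3 ^ 15 ^ 13 ^ 9 ^ 12 = 4.
The nim-sum is 4 ≠ 0, so this is an N-position: the player to move can win.

N-position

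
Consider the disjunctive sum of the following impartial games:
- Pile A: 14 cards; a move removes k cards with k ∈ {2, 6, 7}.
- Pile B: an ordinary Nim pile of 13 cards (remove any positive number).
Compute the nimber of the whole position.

13

Build the Grundy sequence for pile A with g(k) = mex{g(k−s) : s ∈ {2, 6, 7}, s ≤ k}:
k:     0  1  2  3  4  5  6  7  8  9 10 11 12 13 14
g(k):  0  0  1  1  0  0  1  1  2  0  3  1  2  0  0
So g(14) = 0.
Pile B is a plain Nim pile of size 13, so its Grundy value is 13.
The value of a disjunctive sum is the nim-sum of the parts.
Combined value = 0 ⊕ 13 = 13.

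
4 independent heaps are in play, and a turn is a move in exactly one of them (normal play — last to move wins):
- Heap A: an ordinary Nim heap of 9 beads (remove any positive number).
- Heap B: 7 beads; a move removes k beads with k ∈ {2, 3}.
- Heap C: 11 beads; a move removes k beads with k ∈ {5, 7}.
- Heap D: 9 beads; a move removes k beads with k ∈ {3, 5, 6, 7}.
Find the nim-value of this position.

Heap A is a plain Nim heap of size 9, so its Grundy value is 9.
For heap B, compute g(0), g(1), … with moves {2, 3}:
g(0) = mex{} = 0
g(1) = mex{} = 0
g(2) = mex{0} = 1
g(3) = mex{0} = 1
g(4) = mex{0,1} = 2
g(5) = mex{1} = 0
g(6) = mex{1,2} = 0
g(7) = mex{0,2} = 1
So g(7) = 1.
Build the Grundy sequence for heap C with g(k) = mex{g(k−s) : s ∈ {5, 7}, s ≤ k}:
k:     0  1  2  3  4  5  6  7  8  9 10 11
g(k):  0  0  0  0  0  1  1  1  1  1  2  2
So g(11) = 2.
Build the Grundy sequence for heap D with g(k) = mex{g(k−s) : s ∈ {3, 5, 6, 7}, s ≤ k}:
k:     0  1  2  3  4  5  6  7  8  9
g(k):  0  0  0  1  1  1  2  2  2  3
So g(9) = 3.
The value of a disjunctive sum is the nim-sum of the parts.
Combined value = 9 ⊕ 1 ⊕ 2 ⊕ 3 = 9.

9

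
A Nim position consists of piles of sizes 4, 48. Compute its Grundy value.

Nim-sum: 4 ⊕ 48 = 52.

52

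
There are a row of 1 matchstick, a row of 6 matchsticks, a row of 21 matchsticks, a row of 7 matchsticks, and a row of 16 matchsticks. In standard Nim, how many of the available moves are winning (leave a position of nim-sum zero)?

Nim-sum: 1 ⊕ 6 ⊕ 21 ⊕ 7 ⊕ 16 = 5.
The overall nim-sum is X = 5. A row of size p has a winning move iff p XOR X < p (reduce it to p XOR X).
  1: 1 XOR 5 = 4 ≥ 1 — no move.
  6: 6 XOR 5 = 3 < 6 — winning move (to 3).
  21: 21 XOR 5 = 16 < 21 — winning move (to 16).
  7: 7 XOR 5 = 2 < 7 — winning move (to 2).
  16: 16 XOR 5 = 21 ≥ 16 — no move.
That gives 3 winning moves.

3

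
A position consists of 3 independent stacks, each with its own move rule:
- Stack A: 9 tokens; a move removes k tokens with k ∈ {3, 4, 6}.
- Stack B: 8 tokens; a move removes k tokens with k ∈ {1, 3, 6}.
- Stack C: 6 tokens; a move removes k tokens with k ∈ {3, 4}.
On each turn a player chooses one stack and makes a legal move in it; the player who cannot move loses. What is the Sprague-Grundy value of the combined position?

Grundy values for stack A (subtraction set {3, 4, 6}):
k:     0  1  2  3  4  5  6  7  8  9
g(k):  0  0  0  1  1  1  2  2  2  0
So g(9) = 0.
Build the Grundy sequence for stack B with g(k) = mex{g(k−s) : s ∈ {1, 3, 6}, s ≤ k}:
g(0) = mex{} = 0
g(1) = mex{0} = 1
g(2) = mex{1} = 0
g(3) = mex{0} = 1
g(4) = mex{1} = 0
g(5) = mex{0} = 1
g(6) = mex{0,1} = 2
g(7) = mex{0,1,2} = 3
g(8) = mex{0,1,3} = 2
So g(8) = 2.
For stack C, compute g(0), g(1), … with moves {3, 4}:
k:     0  1  2  3  4  5  6
g(k):  0  0  0  1  1  1  2
So g(6) = 2.
The value of a disjunctive sum is the nim-sum of the parts.
Combined value = 0 ⊕ 2 ⊕ 2 = 0.

0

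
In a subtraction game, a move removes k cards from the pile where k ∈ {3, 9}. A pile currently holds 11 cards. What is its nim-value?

Compute g(0), g(1), … for moves {3, 9}:
k:     0  1  2  3  4  5  6  7  8  9 10 11
g(k):  0  0  0  1  1  1  0  0  0  1  1  1
So g(11) = 1.

1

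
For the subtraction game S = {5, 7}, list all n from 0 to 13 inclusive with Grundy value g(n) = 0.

Build the Grundy sequence with g(k) = mex{g(k−s) : s ∈ {5, 7}, s ≤ k}:
k:     0  1  2  3  4  5  6  7  8  9 10 11 12 13
g(k):  0  0  0  0  0  1  1  1  1  1  2  2  0  0
The P-positions (g = 0) in 0..13 are 0, 1, 2, 3, 4, 12, 13.

0, 1, 2, 3, 4, 12, 13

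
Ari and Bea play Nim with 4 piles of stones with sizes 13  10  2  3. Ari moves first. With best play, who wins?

Ari wins

Bitwise XOR of the heap sizes:
  1101  (13)
  1010  (10)
  0010  (2)
  0011  (3)
  ----
  0110  (6)
The nim-sum is 6 ≠ 0, so this is an N-position: the player to move can win; Ari has a winning move.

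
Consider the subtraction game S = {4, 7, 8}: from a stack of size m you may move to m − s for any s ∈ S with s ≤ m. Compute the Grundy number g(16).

1

Grundy values for subtraction set {4, 7, 8}:
k:     0  1  2  3  4  5  6  7  8  9 10 11 12 13 14 15 16
g(k):  0  0  0  0  1  1  1  1  2  2  2  2  0  0  0  0  1
So g(16) = 1.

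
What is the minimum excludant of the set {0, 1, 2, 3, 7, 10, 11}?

4

The values 0, 1, 2, 3 are all present; 4 is the first non-negative integer missing from the set.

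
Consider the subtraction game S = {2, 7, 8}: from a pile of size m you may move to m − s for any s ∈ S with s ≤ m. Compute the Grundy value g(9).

2

Grundy values for subtraction set {2, 7, 8}:
k:     0  1  2  3  4  5  6  7  8  9
g(k):  0  0  1  1  0  0  1  1  2  2
So g(9) = 2.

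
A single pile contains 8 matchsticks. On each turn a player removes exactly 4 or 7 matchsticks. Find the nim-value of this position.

2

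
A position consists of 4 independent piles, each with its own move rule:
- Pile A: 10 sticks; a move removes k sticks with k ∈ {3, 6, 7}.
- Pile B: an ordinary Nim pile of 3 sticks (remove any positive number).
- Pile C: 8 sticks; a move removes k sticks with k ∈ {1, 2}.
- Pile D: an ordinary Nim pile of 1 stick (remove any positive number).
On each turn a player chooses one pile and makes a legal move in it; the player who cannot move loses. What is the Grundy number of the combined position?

0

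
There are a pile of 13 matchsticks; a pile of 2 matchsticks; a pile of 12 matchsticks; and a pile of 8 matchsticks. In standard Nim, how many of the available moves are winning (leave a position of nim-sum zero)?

Compute the nim-sum pairwise:
13 XOR 2 = 15
15 XOR 12 = 3
3 XOR 8 = 11
The overall nim-sum is X = 11. A pile of size p has a winning move iff p XOR X < p (reduce it to p XOR X).
  13: 13 XOR 11 = 6 < 13 — winning move (to 6).
  2: 2 XOR 11 = 9 ≥ 2 — no move.
  12: 12 XOR 11 = 7 < 12 — winning move (to 7).
  8: 8 XOR 11 = 3 < 8 — winning move (to 3).
That gives 3 winning moves.

3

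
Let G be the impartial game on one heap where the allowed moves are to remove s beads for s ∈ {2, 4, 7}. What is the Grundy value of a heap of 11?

Compute g(0), g(1), … for moves {2, 4, 7}:
g(0) = mex{} = 0
g(1) = mex{} = 0
g(2) = mex{0} = 1
g(3) = mex{0} = 1
g(4) = mex{0,1} = 2
g(5) = mex{0,1} = 2
g(6) = mex{1,2} = 0
g(7) = mex{0,1,2} = 3
g(8) = mex{0,2} = 1
g(9) = mex{1,2,3} = 0
g(10) = mex{0,1} = 2
g(11) = mex{0,2,3} = 1
So g(11) = 1.

1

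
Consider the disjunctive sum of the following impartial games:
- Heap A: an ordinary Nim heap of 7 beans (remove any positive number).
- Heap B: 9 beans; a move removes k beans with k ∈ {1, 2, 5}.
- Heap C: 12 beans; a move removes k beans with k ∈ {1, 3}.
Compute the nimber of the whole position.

Heap A is a plain Nim heap of size 7, so its Grundy value is 7.
For heap B, compute g(0), g(1), … with moves {1, 2, 5}:
g(0) = mex{} = 0
g(1) = mex{0} = 1
g(2) = mex{0,1} = 2
g(3) = mex{1,2} = 0
g(4) = mex{0,2} = 1
g(5) = mex{0,1} = 2
g(6) = mex{1,2} = 0
g(7) = mex{0,2} = 1
g(8) = mex{0,1} = 2
g(9) = mex{1,2} = 0
So g(9) = 0.
For heap C, compute g(0), g(1), … with moves {1, 3}:
g(0) = mex{} = 0
g(1) = mex{0} = 1
g(2) = mex{1} = 0
g(3) = mex{0} = 1
g(4) = mex{1} = 0
g(5) = mex{0} = 1
g(6) = mex{1} = 0
g(7) = mex{0} = 1
g(8) = mex{1} = 0
g(9) = mex{0} = 1
g(10) = mex{1} = 0
g(11) = mex{0} = 1
g(12) = mex{1} = 0
So g(12) = 0.
The value of a disjunctive sum is the nim-sum of the parts.
Combined value = 7 ⊕ 0 ⊕ 0 = 7.

7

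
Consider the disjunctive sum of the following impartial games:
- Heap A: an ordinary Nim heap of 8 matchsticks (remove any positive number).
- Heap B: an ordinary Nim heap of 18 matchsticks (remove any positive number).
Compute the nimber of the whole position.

Heap A is a plain Nim heap of size 8, so its Grundy value is 8.
Heap B is a plain Nim heap of size 18, so its Grundy value is 18.
The value of a disjunctive sum is the nim-sum of the parts.
Combined value = 8 ⊕ 18 = 26.

26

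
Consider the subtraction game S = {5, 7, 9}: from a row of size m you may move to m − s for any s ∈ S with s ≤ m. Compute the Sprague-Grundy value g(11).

Build the Grundy sequence with g(k) = mex{g(k−s) : s ∈ {5, 7, 9}, s ≤ k}:
g(0) = mex{} = 0
g(1) = mex{} = 0
g(2) = mex{} = 0
g(3) = mex{} = 0
g(4) = mex{} = 0
g(5) = mex{0} = 1
g(6) = mex{0} = 1
g(7) = mex{0} = 1
g(8) = mex{0} = 1
g(9) = mex{0} = 1
g(10) = mex{0,1} = 2
g(11) = mex{0,1} = 2
So g(11) = 2.

2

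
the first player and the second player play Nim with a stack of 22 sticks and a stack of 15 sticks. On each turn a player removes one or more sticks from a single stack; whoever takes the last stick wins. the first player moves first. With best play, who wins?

Nim-sum: 22 ⊕ 15 = 25.
The nim-sum is 25 ≠ 0, so this is an N-position: the player to move can win; the first player has a winning move.

the first player wins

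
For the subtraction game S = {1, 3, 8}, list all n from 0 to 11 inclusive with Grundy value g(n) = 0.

Compute g(0), g(1), … for moves {1, 3, 8}:
g(0) = mex{} = 0
g(1) = mex{0} = 1
g(2) = mex{1} = 0
g(3) = mex{0} = 1
g(4) = mex{1} = 0
g(5) = mex{0} = 1
g(6) = mex{1} = 0
g(7) = mex{0} = 1
g(8) = mex{0,1} = 2
g(9) = mex{0,1,2} = 3
g(10) = mex{0,1,3} = 2
g(11) = mex{1,2} = 0
The P-positions (g = 0) in 0..11 are 0, 2, 4, 6, 11.

0, 2, 4, 6, 11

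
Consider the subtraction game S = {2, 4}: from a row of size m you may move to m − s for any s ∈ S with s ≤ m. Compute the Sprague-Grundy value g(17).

2

Build the Grundy sequence with g(k) = mex{g(k−s) : s ∈ {2, 4}, s ≤ k}:
k:     0  1  2  3  4  5  6  7  8  9 10 11 12 13 14 15 16 17
g(k):  0  0  1  1  2  2  0  0  1  1  2  2  0  0  1  1  2  2
So g(17) = 2.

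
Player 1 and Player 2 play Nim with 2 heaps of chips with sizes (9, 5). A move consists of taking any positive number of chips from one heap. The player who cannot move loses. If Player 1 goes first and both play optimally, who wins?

Player 1 wins

Write each in binary and XOR column by column:
  1001  (9)
  0101  (5)
  ----
  1100  (12)
The nim-sum is 12 ≠ 0, so this is an N-position: the player to move can win; Player 1 has a winning move.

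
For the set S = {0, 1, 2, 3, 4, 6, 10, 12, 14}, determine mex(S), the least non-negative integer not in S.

The values 0, 1, 2, 3, 4 are all present; 5 is the first non-negative integer missing from the set.

5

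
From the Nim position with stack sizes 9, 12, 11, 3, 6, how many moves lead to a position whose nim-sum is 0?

Nim-sum: 9 ^ 12 ^ 11 ^ 3 ^ 6 = 11.
The overall nim-sum is X = 11. A stack of size p has a winning move iff p XOR X < p (reduce it to p XOR X).
  9: 9 XOR 11 = 2 < 9 — winning move (to 2).
  12: 12 XOR 11 = 7 < 12 — winning move (to 7).
  11: 11 XOR 11 = 0 < 11 — winning move (to 0).
  3: 3 XOR 11 = 8 ≥ 3 — no move.
  6: 6 XOR 11 = 13 ≥ 6 — no move.
That gives 3 winning moves.

3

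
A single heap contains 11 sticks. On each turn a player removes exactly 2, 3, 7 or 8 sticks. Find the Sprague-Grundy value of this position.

0

Grundy values for subtraction set {2, 3, 7, 8}:
g(0) = mex{} = 0
g(1) = mex{} = 0
g(2) = mex{0} = 1
g(3) = mex{0} = 1
g(4) = mex{0,1} = 2
g(5) = mex{1} = 0
g(6) = mex{1,2} = 0
g(7) = mex{0,2} = 1
g(8) = mex{0} = 1
g(9) = mex{0,1} = 2
g(10) = mex{1} = 0
g(11) = mex{1,2} = 0
So g(11) = 0.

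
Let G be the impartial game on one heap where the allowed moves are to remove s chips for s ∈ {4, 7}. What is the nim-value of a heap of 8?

2

Compute g(0), g(1), … for moves {4, 7}:
k:     0  1  2  3  4  5  6  7  8
g(k):  0  0  0  0  1  1  1  1  2
So g(8) = 2.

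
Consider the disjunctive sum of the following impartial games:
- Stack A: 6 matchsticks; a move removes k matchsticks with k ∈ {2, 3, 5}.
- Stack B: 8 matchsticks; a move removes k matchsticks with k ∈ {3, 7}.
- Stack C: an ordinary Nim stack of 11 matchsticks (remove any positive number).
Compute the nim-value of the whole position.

10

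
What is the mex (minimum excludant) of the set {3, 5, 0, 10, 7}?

1

0 is in the set but 1 is not, so the mex is 1.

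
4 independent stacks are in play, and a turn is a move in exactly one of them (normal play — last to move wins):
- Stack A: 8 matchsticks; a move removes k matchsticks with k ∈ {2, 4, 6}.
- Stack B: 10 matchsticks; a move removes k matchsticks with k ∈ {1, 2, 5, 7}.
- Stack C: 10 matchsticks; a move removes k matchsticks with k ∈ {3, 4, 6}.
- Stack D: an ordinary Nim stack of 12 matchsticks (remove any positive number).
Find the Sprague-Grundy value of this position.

Grundy values for stack A (subtraction set {2, 4, 6}):
k:     0  1  2  3  4  5  6  7  8
g(k):  0  0  1  1  2  2  3  3  0
So g(8) = 0.
Grundy values for stack B (subtraction set {1, 2, 5, 7}):
k:     0  1  2  3  4  5  6  7  8  9 10
g(k):  0  1  2  0  1  2  0  1  2  0  1
So g(10) = 1.
For stack C, compute g(0), g(1), … with moves {3, 4, 6}:
k:     0  1  2  3  4  5  6  7  8  9 10
g(k):  0  0  0  1  1  1  2  2  2  0  0
So g(10) = 0.
Stack D is a plain Nim stack of size 12, so its Grundy value is 12.
The value of a disjunctive sum is the nim-sum of the parts.
Combined value = 0 XOR 1 XOR 0 XOR 12 = 13.

13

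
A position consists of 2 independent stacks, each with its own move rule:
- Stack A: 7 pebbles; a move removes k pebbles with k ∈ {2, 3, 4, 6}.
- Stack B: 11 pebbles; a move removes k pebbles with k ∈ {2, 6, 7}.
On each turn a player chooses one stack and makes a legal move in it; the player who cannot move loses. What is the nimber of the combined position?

2

Build the Grundy sequence for stack A with g(k) = mex{g(k−s) : s ∈ {2, 3, 4, 6}, s ≤ k}:
k:     0  1  2  3  4  5  6  7
g(k):  0  0  1  1  2  2  3  3
So g(7) = 3.
For stack B, compute g(0), g(1), … with moves {2, 6, 7}:
g(0) = mex{} = 0
g(1) = mex{} = 0
g(2) = mex{0} = 1
g(3) = mex{0} = 1
g(4) = mex{1} = 0
g(5) = mex{1} = 0
g(6) = mex{0} = 1
g(7) = mex{0} = 1
g(8) = mex{0,1} = 2
g(9) = mex{1} = 0
g(10) = mex{0,1,2} = 3
g(11) = mex{0} = 1
So g(11) = 1.
By the Sprague-Grundy theorem, the Grundy value of a sum of independent games is the XOR of the component values.
Combined value = 3 XOR 1 = 2.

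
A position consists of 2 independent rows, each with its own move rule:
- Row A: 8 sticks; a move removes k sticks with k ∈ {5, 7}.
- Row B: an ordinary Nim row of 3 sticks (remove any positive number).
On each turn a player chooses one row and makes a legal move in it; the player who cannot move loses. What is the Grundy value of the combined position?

For row A, compute g(0), g(1), … with moves {5, 7}:
k:     0  1  2  3  4  5  6  7  8
g(k):  0  0  0  0  0  1  1  1  1
So g(8) = 1.
Row B is a plain Nim row of size 3, so its Grundy value is 3.
The value of a disjunctive sum is the nim-sum of the parts.
Combined value = 1 XOR 3 = 2.

2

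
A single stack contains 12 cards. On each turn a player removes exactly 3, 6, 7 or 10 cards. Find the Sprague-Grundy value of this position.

4

Grundy values for subtraction set {3, 6, 7, 10}:
g(0) = mex{} = 0
g(1) = mex{} = 0
g(2) = mex{} = 0
g(3) = mex{0} = 1
g(4) = mex{0} = 1
g(5) = mex{0} = 1
g(6) = mex{0,1} = 2
g(7) = mex{0,1} = 2
g(8) = mex{0,1} = 2
g(9) = mex{0,1,2} = 3
g(10) = mex{0,1,2} = 3
g(11) = mex{0,1,2} = 3
g(12) = mex{0,1,2,3} = 4
So g(12) = 4.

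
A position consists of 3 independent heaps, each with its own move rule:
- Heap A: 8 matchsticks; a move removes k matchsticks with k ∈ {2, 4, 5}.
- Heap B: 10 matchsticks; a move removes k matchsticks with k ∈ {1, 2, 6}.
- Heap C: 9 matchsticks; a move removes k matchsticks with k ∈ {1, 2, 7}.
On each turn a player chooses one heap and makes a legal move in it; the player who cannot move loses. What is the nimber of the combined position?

0

Build the Grundy sequence for heap A with g(k) = mex{g(k−s) : s ∈ {2, 4, 5}, s ≤ k}:
g(0) = mex{} = 0
g(1) = mex{} = 0
g(2) = mex{0} = 1
g(3) = mex{0} = 1
g(4) = mex{0,1} = 2
g(5) = mex{0,1} = 2
g(6) = mex{0,1,2} = 3
g(7) = mex{1,2} = 0
g(8) = mex{1,2,3} = 0
So g(8) = 0.
Grundy values for heap B (subtraction set {1, 2, 6}):
g(0) = mex{} = 0
g(1) = mex{0} = 1
g(2) = mex{0,1} = 2
g(3) = mex{1,2} = 0
g(4) = mex{0,2} = 1
g(5) = mex{0,1} = 2
g(6) = mex{0,1,2} = 3
g(7) = mex{1,2,3} = 0
g(8) = mex{0,2,3} = 1
g(9) = mex{0,1} = 2
g(10) = mex{1,2} = 0
So g(10) = 0.
For heap C, compute g(0), g(1), … with moves {1, 2, 7}:
k:     0  1  2  3  4  5  6  7  8  9
g(k):  0  1  2  0  1  2  0  1  2  0
So g(9) = 0.
By the Sprague-Grundy theorem, the Grundy value of a sum of independent games is the XOR of the component values.
Combined value = 0 ⊕ 0 ⊕ 0 = 0.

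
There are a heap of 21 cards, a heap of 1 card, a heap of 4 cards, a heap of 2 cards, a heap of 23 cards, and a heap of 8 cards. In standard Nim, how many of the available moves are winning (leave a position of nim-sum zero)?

Compute the nim-sum pairwise:
21 ⊕ 1 = 20
20 ⊕ 4 = 16
16 ⊕ 2 = 18
18 ⊕ 23 = 5
5 ⊕ 8 = 13
The overall nim-sum is X = 13. A heap of size p has a winning move iff p XOR X < p (reduce it to p XOR X).
  21: 21 XOR 13 = 24 ≥ 21 — no move.
  1: 1 XOR 13 = 12 ≥ 1 — no move.
  4: 4 XOR 13 = 9 ≥ 4 — no move.
  2: 2 XOR 13 = 15 ≥ 2 — no move.
  23: 23 XOR 13 = 26 ≥ 23 — no move.
  8: 8 XOR 13 = 5 < 8 — winning move (to 5).
That gives 1 winning move.

1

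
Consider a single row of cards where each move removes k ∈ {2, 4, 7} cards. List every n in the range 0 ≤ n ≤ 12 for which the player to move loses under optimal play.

Grundy values for subtraction set {2, 4, 7}:
k:     0  1  2  3  4  5  6  7  8  9 10 11 12
g(k):  0  0  1  1  2  2  0  3  1  0  2  1  0
The P-positions (g = 0) in 0..12 are 0, 1, 6, 9, 12.

0, 1, 6, 9, 12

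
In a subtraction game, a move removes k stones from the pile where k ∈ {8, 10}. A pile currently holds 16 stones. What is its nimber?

2

Build the Grundy sequence with g(k) = mex{g(k−s) : s ∈ {8, 10}, s ≤ k}:
k:     0  1  2  3  4  5  6  7  8  9 10 11 12 13 14 15 16
g(k):  0  0  0  0  0  0  0  0  1  1  1  1  1  1  1  1  2
So g(16) = 2.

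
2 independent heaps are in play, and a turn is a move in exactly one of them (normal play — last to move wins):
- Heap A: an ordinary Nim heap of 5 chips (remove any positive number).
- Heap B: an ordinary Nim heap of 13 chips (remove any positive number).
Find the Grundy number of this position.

Heap A is a plain Nim heap of size 5, so its Grundy value is 5.
Heap B is a plain Nim heap of size 13, so its Grundy value is 13.
By the Sprague-Grundy theorem, the Grundy value of a sum of independent games is the XOR of the component values.
Combined value = 5 XOR 13 = 8.

8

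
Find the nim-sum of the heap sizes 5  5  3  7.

Bitwise XOR of the heap sizes:
  101  (5)
  101  (5)
  011  (3)
  111  (7)
  ---
  100  (4)

4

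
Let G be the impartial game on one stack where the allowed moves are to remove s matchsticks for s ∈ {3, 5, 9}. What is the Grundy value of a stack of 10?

3

Compute g(0), g(1), … for moves {3, 5, 9}:
k:     0  1  2  3  4  5  6  7  8  9 10
g(k):  0  0  0  1  1  1  2  2  0  3  3
So g(10) = 3.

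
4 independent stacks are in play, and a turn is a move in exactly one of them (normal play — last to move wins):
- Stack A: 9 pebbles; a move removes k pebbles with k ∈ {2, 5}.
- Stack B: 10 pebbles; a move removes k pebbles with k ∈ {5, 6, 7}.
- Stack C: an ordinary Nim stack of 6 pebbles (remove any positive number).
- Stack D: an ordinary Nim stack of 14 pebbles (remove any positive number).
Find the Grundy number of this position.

11

Build the Grundy sequence for stack A with g(k) = mex{g(k−s) : s ∈ {2, 5}, s ≤ k}:
g(0) = mex{} = 0
g(1) = mex{} = 0
g(2) = mex{0} = 1
g(3) = mex{0} = 1
g(4) = mex{1} = 0
g(5) = mex{0,1} = 2
g(6) = mex{0} = 1
g(7) = mex{1,2} = 0
g(8) = mex{1} = 0
g(9) = mex{0} = 1
So g(9) = 1.
For stack B, compute g(0), g(1), … with moves {5, 6, 7}:
k:     0  1  2  3  4  5  6  7  8  9 10
g(k):  0  0  0  0  0  1  1  1  1  1  2
So g(10) = 2.
Stack C is a plain Nim stack of size 6, so its Grundy value is 6.
Stack D is a plain Nim stack of size 14, so its Grundy value is 14.
The value of a disjunctive sum is the nim-sum of the parts.
Combined value = 1 XOR 2 XOR 6 XOR 14 = 11.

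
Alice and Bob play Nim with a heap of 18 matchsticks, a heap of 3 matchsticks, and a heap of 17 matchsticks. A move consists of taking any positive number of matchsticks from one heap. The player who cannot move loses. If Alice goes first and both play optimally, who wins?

Bob wins

Compute the nim-sum pairwise:
18 XOR 3 = 17
17 XOR 17 = 0
The nim-sum is 0, so this is a P-position: the player to move is in a losing position under optimal play; Alice is about to move from it and so loses — Bob wins.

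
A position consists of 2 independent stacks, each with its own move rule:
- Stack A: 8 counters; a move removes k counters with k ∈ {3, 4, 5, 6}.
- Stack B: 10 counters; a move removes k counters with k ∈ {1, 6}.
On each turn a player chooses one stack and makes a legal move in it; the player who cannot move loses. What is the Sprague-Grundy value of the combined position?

3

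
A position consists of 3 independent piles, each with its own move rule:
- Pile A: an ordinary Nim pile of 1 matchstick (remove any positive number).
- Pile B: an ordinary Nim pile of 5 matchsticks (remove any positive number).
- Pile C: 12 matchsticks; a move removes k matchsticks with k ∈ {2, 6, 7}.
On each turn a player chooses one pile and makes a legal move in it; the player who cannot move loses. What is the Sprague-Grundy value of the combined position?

Pile A is a plain Nim pile of size 1, so its Grundy value is 1.
Pile B is a plain Nim pile of size 5, so its Grundy value is 5.
For pile C, compute g(0), g(1), … with moves {2, 6, 7}:
g(0) = mex{} = 0
g(1) = mex{} = 0
g(2) = mex{0} = 1
g(3) = mex{0} = 1
g(4) = mex{1} = 0
g(5) = mex{1} = 0
g(6) = mex{0} = 1
g(7) = mex{0} = 1
g(8) = mex{0,1} = 2
g(9) = mex{1} = 0
g(10) = mex{0,1,2} = 3
g(11) = mex{0} = 1
g(12) = mex{0,1,3} = 2
So g(12) = 2.
By the Sprague-Grundy theorem, the Grundy value of a sum of independent games is the XOR of the component values.
Combined value = 1 ⊕ 5 ⊕ 2 = 6.

6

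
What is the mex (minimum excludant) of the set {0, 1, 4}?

2

The values 0, 1 are all present; 2 is the first non-negative integer missing from the set.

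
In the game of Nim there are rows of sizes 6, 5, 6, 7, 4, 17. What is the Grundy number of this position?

23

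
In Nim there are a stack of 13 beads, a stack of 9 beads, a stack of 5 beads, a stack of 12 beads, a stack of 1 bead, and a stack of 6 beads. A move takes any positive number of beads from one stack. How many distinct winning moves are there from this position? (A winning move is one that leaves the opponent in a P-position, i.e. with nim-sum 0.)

3

Compute the nim-sum pairwise:
13 ^ 9 = 4
4 ^ 5 = 1
1 ^ 12 = 13
13 ^ 1 = 12
12 ^ 6 = 10
The overall nim-sum is X = 10. A stack of size p has a winning move iff p XOR X < p (reduce it to p XOR X).
  13: 13 XOR 10 = 7 < 13 — winning move (to 7).
  9: 9 XOR 10 = 3 < 9 — winning move (to 3).
  5: 5 XOR 10 = 15 ≥ 5 — no move.
  12: 12 XOR 10 = 6 < 12 — winning move (to 6).
  1: 1 XOR 10 = 11 ≥ 1 — no move.
  6: 6 XOR 10 = 12 ≥ 6 — no move.
That gives 3 winning moves.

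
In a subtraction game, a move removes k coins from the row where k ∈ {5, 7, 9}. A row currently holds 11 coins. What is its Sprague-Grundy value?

Grundy values for subtraction set {5, 7, 9}:
k:     0  1  2  3  4  5  6  7  8  9 10 11
g(k):  0  0  0  0  0  1  1  1  1  1  2  2
So g(11) = 2.

2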